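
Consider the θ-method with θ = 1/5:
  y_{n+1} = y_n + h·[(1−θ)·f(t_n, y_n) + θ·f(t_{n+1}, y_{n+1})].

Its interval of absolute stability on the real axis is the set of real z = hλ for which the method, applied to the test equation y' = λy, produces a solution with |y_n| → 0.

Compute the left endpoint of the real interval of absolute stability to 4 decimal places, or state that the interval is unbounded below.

Test eqn y'=λy, z=hλ:
  y_{n+1} = y_n + z·[4/5·y_n + 1/5·y_{n+1}] ⇒ (1 − 1/5z)y_{n+1} = (1 + 4/5z)y_n
  Hence R(z) = (1 + 4/5z)/(1 − 1/5z).

Find x<0 with |R(x)|<1.
x=-0.7: |R|=0.3860
R=−1: 1+4/5x = −1+1/5x ⇒ -3/5x=2 ⇒ x=2/(-3/5)=-3.3333
Confirm numerically:
  x=-3.121: |R|=0.92156 <1
  x=-3.058: |R|=0.89749 <1
  x=-2.849: |R|=0.81488 <1
  x=-1.507: |R|=0.15798 <1
  x=-3.769: |R|=1.14905 >1
  x=-3.586: |R|=1.08828 >1
So |R|<1 on (-3.3333, 0).

left endpoint -3.3333.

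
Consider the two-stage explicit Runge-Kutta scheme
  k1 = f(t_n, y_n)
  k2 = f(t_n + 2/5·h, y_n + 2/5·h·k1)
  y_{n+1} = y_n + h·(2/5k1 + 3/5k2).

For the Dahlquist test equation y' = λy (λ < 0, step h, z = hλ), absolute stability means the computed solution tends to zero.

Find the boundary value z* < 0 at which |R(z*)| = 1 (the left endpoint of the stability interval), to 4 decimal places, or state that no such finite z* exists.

left endpoint -4.1667.

With y'=λy (z=hλ):
  k1=λy_n ⇒ h·k1=z·y_n;  k2=λ(1+2/5z)y_n ⇒ h·k2=z(1+2/5z)y_n
  y_{n+1}/y_n = 1 + 2/5z + 3/5z(1+2/5z) = 1 + z + 6/25z²
  ⇒ R(z) = 1 + z + 6/25z².

Find x<0 with |R(x)|<1.
x=-1.65: |R|=0.0034
R=1: x+6/25x²=0 ⇒ x=−25/6=-4.1667; min R=1−1/(4·6/25)=-0.0417>−1
Confirm numerically:
  x=-2.827: |R|=0.09106 <1
  x=-2.037: |R|=0.04115 <1
  x=-1.776: |R|=0.01900 <1
  x=-4.758: |R|=1.67526 >1
  x=-4.522: |R|=1.38564 >1
  x=-4.419: |R|=1.26761 >1
So |R|<1 on (-4.1667, 0).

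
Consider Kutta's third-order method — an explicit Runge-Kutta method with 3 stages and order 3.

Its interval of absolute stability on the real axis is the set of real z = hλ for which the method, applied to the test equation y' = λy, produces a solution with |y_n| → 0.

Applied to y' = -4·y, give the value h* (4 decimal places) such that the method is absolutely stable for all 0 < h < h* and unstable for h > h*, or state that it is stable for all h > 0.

(-2.5127,0); λ=-4 ⇒ h* = 0.6282.

On y'=λy, z=hλ:
  order 3, 3-stage ⇒ R(z)=1+z+z^2/2+z^3/6
  (e.g. R(-0.79)=0.43988, |R|=0.43988)

Boundary: |R(x)|=1, x<0.
x=-0.79: |R|=0.4399
|R(-1.96)|=0.2941 |R(-1.93)|=0.2657 |R(-1.22)|=0.2216
Bisect:
  x_lo=-2.8331 |R|=1.6097  x_hi=-0.2912 |R|=0.7470
  mid=-1.56215 |R|=0.02265 →hi
  mid=-2.19761 |R|=0.55175 →hi
  mid=-2.51533 |R|=1.00426 →lo
  mid=-2.35647 |R|=0.76089 →hi
  mid=-2.43590 |R|=0.87804 →hi
  mid=-2.47562 |R|=0.93999 →hi
  mid=-2.49547 |R|=0.97183 →hi
  mid=-2.50540 |R|=0.98797 →hi
  ...
  [-2.51285,-2.51270] ⇒ x*=-2.5127
Stable set (-2.5127, 0).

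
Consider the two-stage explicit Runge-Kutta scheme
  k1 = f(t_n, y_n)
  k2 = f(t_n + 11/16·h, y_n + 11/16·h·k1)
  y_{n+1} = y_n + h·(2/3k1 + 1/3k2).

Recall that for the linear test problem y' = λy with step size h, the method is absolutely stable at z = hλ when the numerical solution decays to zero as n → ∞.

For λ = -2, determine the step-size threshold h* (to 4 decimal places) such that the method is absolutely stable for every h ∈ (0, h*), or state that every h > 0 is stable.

(-4.3636,0); λ=-2 ⇒ h* = (48/11)/2 = 2.1818.

On y'=λy, z=hλ:
  k1=λy_n ⇒ h·k1=z·y_n;  k2=λ(1+11/16z)y_n ⇒ h·k2=z(1+11/16z)y_n
  y_{n+1}/y_n = 1 + 2/3z + 1/3z(1+11/16z) = 1 + z + 11/48z²
  so R(z) = 1 + z + 11/48z².

Boundary: |R(x)|=1, x<0.
x=-1.13: |R|=0.1626
R=1: x+11/48x²=0 ⇒ x=−48/11=-4.3636; min R=1−1/(4·11/48)=-0.0909>−1
Confirm numerically:
  x=-3.387: |R|=0.24195 <1
  x=-3.226: |R|=0.15895 <1
  x=-2.811: |R|=0.00019 <1
  x=-2.656: |R|=0.03938 <1
  x=-4.896: |R|=1.59731 >1
  x=-4.797: |R|=1.47640 >1
  x=-4.737: |R|=1.40531 >1
Stable set (-4.3636, 0).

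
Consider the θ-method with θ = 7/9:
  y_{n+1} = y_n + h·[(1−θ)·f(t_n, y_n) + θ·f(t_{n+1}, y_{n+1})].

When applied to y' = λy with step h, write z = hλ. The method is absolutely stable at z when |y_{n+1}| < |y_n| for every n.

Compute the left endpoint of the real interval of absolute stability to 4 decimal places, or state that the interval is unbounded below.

unbounded; (−∞, 0).

Test eqn y'=λy, z=hλ:
  y_{n+1} = y_n + z·[2/9·y_n + 7/9·y_{n+1}] ⇒ (1 − 7/9z)y_{n+1} = (1 + 2/9z)y_n
  ⇒ R(z) = (1 + 2/9z)/(1 − 7/9z).

Boundary: |R(x)|=1, x<0.
x=-1.75: |R|=0.2588
x=-2: |R|=0.2174
x=-10: |R|=0.1392
x=-100: |R|=0.2694
θ=7/9≥1/2 ⇒ |1+2/9x|<|1−7/9x| ∀x<0 ⇒ unbounded interval.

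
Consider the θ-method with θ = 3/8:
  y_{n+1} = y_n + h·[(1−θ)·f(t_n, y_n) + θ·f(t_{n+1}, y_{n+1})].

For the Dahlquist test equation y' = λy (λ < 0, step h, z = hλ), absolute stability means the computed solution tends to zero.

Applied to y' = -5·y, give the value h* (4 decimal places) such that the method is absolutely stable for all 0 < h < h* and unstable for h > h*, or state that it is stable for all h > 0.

(-8.0000,0); λ=-5 ⇒ h* = (8)/5 = 1.6000.

Test eqn y'=λy, z=hλ:
  y_{n+1} = y_n + z·[5/8·y_n + 3/8·y_{n+1}] ⇒ (1 − 3/8z)y_{n+1} = (1 + 5/8z)y_n
  R(z) = (1 + 5/8z)/(1 − 3/8z).

Solve |R(x)|<1 on ℝ⁻.
x=-1.77: |R|=0.0639
R=−1: 1+5/8x = −1+3/8x ⇒ -1/4x=2 ⇒ x=2/(-1/4)=-8.0000
Confirm numerically:
  x=-6.728: |R|=0.90974 <1
  x=-5.302: |R|=0.77428 <1
  x=-3.792: |R|=0.56565 <1
  x=-3.264: |R|=0.46763 <1
  x=-8.594: |R|=1.03517 >1
  x=-8.493: |R|=1.02945 >1
  x=-8.198: |R|=1.01215 >1
Interval (-8.0000, 0).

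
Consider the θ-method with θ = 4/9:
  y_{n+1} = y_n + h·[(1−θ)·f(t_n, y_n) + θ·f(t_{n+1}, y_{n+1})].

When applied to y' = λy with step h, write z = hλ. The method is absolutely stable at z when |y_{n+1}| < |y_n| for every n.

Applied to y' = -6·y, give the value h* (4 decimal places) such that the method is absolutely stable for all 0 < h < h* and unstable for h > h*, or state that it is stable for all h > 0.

(-18.0000,0); λ=-6 ⇒ h* = (18)/6 = 3.0000.

On y'=λy, z=hλ:
  y_{n+1} = y_n + z·[5/9·y_n + 4/9·y_{n+1}] ⇒ (1 − 4/9z)y_{n+1} = (1 + 5/9z)y_n
  so R(z) = (1 + 5/9z)/(1 − 4/9z).

Need |R(x)|<1, x<0.
x=-1.29: |R|=0.1801
R=−1: 1+5/9x = −1+4/9x ⇒ -1/9x=2 ⇒ x=2/(-1/9)=-18.0000
Confirm numerically:
  x=-15.373: |R|=0.96273 <1
  x=-13.626: |R|=0.93112 <1
  x=-11.092: |R|=0.87056 <1
  x=-18.301: |R|=1.00366 >1
  x=-18.209: |R|=1.00255 >1
  x=-18.147: |R|=1.00180 >1
Interval (-18.0000, 0).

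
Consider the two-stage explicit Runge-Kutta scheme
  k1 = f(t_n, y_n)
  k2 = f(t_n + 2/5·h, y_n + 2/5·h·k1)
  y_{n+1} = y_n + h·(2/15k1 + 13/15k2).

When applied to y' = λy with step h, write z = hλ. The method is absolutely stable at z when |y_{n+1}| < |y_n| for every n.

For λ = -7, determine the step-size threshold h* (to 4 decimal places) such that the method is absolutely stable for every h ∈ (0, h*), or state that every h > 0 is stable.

(-2.8846,0); λ=-7 ⇒ h* = (75/26)/7 = 0.4121.

Test eqn y'=λy, z=hλ:
  k1=λy_n ⇒ h·k1=z·y_n;  k2=λ(1+2/5z)y_n ⇒ h·k2=z(1+2/5z)y_n
  y_{n+1}/y_n = 1 + 2/15z + 13/15z(1+2/5z) = 1 + z + 26/75z²
  R(z) = 1 + z + 26/75z².

Solve |R(x)|<1 on ℝ⁻.
x=-1.42: |R|=0.2790
R=1: x+26/75x²=0 ⇒ x=−75/26=-2.8846; min R=1−1/(4·26/75)=0.2788>−1
Confirm numerically:
  x=-2.490: |R|=0.65937 <1
  x=-2.172: |R|=0.46343 <1
  x=-1.926: |R|=0.35995 <1
  x=-1.917: |R|=0.35696 <1
  x=-3.463: |R|=1.69435 >1
  x=-2.932: |R|=1.04816 >1
So |R|<1 on (-2.8846, 0).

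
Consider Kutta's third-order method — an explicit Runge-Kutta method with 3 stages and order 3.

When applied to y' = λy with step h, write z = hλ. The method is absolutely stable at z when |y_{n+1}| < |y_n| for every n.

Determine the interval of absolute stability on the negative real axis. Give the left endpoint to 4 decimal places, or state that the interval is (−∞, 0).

Set f=λy, z=hλ:
  order 3, 3-stage ⇒ R(z)=1+z+z^2/2+z^3/6
  (e.g. R(-1.37)=0.13989, |R|=0.13989)

Solve |R(x)|<1 on ℝ⁻.
x=-1.37: |R|=0.1399
|R(-2.76)|=1.4553 |R(-2.25)|=0.6172 |R(-0.88)|=0.3936
Bisect:
  x_lo=-2.8439 |R|=1.6335  x_hi=-0.1459 |R|=0.8642
  mid=-1.49492 |R|=0.06567 →hi
  mid=-2.16942 |R|=0.51791 →hi
  mid=-2.50667 |R|=0.99003 →hi
  mid=-2.67529 |R|=1.28796 →lo
  mid=-2.59098 |R|=1.13334 →lo
  mid=-2.54882 |R|=1.06031 →lo
  mid=-2.52775 |R|=1.02483 →lo
  mid=-2.51721 |R|=1.00735 →lo
  ...
  [-2.51276,-2.51260] ⇒ x*=-2.5127
So |R|<1 on (-2.5127, 0).

z∈(-2.5127,0).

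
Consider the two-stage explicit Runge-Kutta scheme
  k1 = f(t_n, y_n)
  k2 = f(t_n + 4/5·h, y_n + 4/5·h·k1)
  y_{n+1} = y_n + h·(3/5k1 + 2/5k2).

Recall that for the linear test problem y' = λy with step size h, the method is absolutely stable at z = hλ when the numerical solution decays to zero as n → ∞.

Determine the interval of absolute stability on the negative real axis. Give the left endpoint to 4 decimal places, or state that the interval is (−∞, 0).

(-3.1250, 0).

Set f=λy, z=hλ:
  k1=λy_n ⇒ h·k1=z·y_n;  k2=λ(1+4/5z)y_n ⇒ h·k2=z(1+4/5z)y_n
  y_{n+1}/y_n = 1 + 3/5z + 2/5z(1+4/5z) = 1 + z + 8/25z²
  Hence R(z) = 1 + z + 8/25z².

Find x<0 with |R(x)|<1.
x=-0.9: |R|=0.3592
R=1: x+8/25x²=0 ⇒ x=−25/8=-3.1250; min R=1−1/(4·8/25)=0.2188>−1
Confirm numerically:
  x=-2.627: |R|=0.58136 <1
  x=-2.498: |R|=0.49880 <1
  x=-1.302: |R|=0.24047 <1
  x=-3.701: |R|=1.68217 >1
  x=-3.355: |R|=1.24693 >1
  x=-3.165: |R|=1.04051 >1
Stable set (-3.1250, 0).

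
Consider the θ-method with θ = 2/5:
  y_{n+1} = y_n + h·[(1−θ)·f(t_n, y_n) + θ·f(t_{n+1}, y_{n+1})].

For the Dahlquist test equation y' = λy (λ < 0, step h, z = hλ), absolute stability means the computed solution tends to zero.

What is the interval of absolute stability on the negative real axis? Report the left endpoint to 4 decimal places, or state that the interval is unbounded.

(-10.0000, 0).

Test eqn y'=λy, z=hλ:
  y_{n+1} = y_n + z·[3/5·y_n + 2/5·y_{n+1}] ⇒ (1 − 2/5z)y_{n+1} = (1 + 3/5z)y_n
  ⇒ R(z) = (1 + 3/5z)/(1 − 2/5z).

Need |R(x)|<1, x<0.
x=-1.23: |R|=0.1756
R=−1: 1+3/5x = −1+2/5x ⇒ -1/5x=2 ⇒ x=2/(-1/5)=-10.0000
Confirm numerically:
  x=-9.055: |R|=0.95911 <1
  x=-7.029: |R|=0.84411 <1
  x=-5.935: |R|=0.75904 <1
  x=-4.687: |R|=0.63037 <1
  x=-10.418: |R|=1.01618 >1
  x=-10.392: |R|=1.01520 >1
  x=-10.250: |R|=1.00980 >1
Stable set (-10.0000, 0).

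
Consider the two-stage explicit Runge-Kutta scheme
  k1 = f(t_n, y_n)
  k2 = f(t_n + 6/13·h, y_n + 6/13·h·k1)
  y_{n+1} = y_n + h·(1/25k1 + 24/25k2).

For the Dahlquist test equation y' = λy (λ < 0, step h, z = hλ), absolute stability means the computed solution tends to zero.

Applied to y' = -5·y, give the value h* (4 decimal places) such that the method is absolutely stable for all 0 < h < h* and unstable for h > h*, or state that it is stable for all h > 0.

With y'=λy (z=hλ):
  k1=λy_n ⇒ h·k1=z·y_n;  k2=λ(1+6/13z)y_n ⇒ h·k2=z(1+6/13z)y_n
  y_{n+1}/y_n = 1 + 1/25z + 24/25z(1+6/13z) = 1 + z + 144/325z²
  Hence R(z) = 1 + z + 144/325z².

Need |R(x)|<1, x<0.
x=-0.62: |R|=0.5503
R=1: x+144/325x²=0 ⇒ x=−325/144=-2.2569; min R=1−1/(4·144/325)=0.4358>−1
Confirm numerically:
  x=-1.863: |R|=0.67482 <1
  x=-1.805: |R|=0.63856 <1
  x=-1.566: |R|=0.52058 <1
  x=-2.616: |R|=1.41618 >1
  x=-2.418: |R|=1.17255 >1
So |R|<1 on (-2.2569, 0).

(-2.2569,0); λ=-5 ⇒ h* = (325/144)/5 = 0.4514.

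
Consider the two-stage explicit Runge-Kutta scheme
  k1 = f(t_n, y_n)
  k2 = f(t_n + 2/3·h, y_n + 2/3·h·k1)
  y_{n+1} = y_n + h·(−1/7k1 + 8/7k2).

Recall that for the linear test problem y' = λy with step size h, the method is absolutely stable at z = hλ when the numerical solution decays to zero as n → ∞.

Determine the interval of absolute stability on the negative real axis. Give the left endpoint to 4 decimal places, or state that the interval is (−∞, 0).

(-1.3125, 0).

Test eqn y'=λy, z=hλ:
  k1=λy_n ⇒ h·k1=z·y_n;  k2=λ(1+2/3z)y_n ⇒ h·k2=z(1+2/3z)y_n
  y_{n+1}/y_n = 1 − 1/7z + 8/7z(1+2/3z) = 1 + z + 16/21z²
  so R(z) = 1 + z + 16/21z².

Solve |R(x)|<1 on ℝ⁻.
x=-0.8: |R|=0.6876
R=1: x+16/21x²=0 ⇒ x=−21/16=-1.3125; min R=1−1/(4·16/21)=0.6719>−1
Confirm numerically:
  x=-1.254: |R|=0.94411 <1
  x=-1.219: |R|=0.91316 <1
  x=-1.038: |R|=0.78291 <1
  x=-0.572: |R|=0.67728 <1
  x=-1.734: |R|=1.55686 >1
  x=-1.536: |R|=1.26156 >1
So |R|<1 on (-1.3125, 0).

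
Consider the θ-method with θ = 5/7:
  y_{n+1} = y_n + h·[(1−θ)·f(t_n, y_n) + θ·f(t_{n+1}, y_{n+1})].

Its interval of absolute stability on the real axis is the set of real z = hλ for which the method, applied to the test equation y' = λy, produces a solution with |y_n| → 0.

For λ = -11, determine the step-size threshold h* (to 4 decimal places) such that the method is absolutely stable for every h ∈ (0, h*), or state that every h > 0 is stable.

Test eqn y'=λy, z=hλ:
  y_{n+1} = y_n + z·[2/7·y_n + 5/7·y_{n+1}] ⇒ (1 − 5/7z)y_{n+1} = (1 + 2/7z)y_n
  Hence R(z) = (1 + 2/7z)/(1 − 5/7z).

Find x<0 with |R(x)|<1.
x=-1.54: |R|=0.2667
x=-2: |R|=0.1765
x=-10: |R|=0.2281
x=-100: |R|=0.3807
θ=5/7≥1/2 ⇒ |1+2/7x|<|1−5/7x| ∀x<0 ⇒ interval (−∞,0).

(−∞, 0) — no finite endpoint. Any h>0 works for λ=-11.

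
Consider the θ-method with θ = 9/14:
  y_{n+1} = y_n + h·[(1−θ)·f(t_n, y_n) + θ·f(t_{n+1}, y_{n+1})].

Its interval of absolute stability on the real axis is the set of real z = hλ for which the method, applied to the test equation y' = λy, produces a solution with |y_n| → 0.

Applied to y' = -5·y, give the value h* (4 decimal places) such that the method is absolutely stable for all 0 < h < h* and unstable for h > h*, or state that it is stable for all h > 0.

Test eqn y'=λy, z=hλ:
  y_{n+1} = y_n + z·[5/14·y_n + 9/14·y_{n+1}] ⇒ (1 − 9/14z)y_{n+1} = (1 + 5/14z)y_n
  so R(z) = (1 + 5/14z)/(1 − 9/14z).

Find x<0 with |R(x)|<1.
x=-1.55: |R|=0.2236
x=-2: |R|=0.1250
x=-10: |R|=0.3462
x=-100: |R|=0.5317
θ=9/14≥1/2 ⇒ |1+5/14x|<|1−9/14x| ∀x<0 ⇒ stable on all of ℝ⁻.

interval (−∞, 0). Any h>0 works for λ=-5.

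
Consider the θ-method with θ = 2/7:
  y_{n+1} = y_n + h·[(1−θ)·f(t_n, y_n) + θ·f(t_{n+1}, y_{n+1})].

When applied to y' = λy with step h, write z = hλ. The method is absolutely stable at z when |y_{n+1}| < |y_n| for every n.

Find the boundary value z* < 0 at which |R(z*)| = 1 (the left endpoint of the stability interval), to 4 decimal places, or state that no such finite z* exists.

left endpoint -4.6667.

Test eqn y'=λy, z=hλ:
  y_{n+1} = y_n + z·[5/7·y_n + 2/7·y_{n+1}] ⇒ (1 − 2/7z)y_{n+1} = (1 + 5/7z)y_n
  R(z) = (1 + 5/7z)/(1 − 2/7z).

Solve |R(x)|<1 on ℝ⁻.
x=-0.5: |R|=0.5625
R=−1: 1+5/7x = −1+2/7x ⇒ -3/7x=2 ⇒ x=2/(-3/7)=-4.6667
Confirm numerically:
  x=-3.667: |R|=0.79078 <1
  x=-3.337: |R|=0.70828 <1
  x=-2.509: |R|=0.46139 <1
  x=-4.982: |R|=1.05577 >1
  x=-4.965: |R|=1.05286 >1
Interval (-4.6667, 0).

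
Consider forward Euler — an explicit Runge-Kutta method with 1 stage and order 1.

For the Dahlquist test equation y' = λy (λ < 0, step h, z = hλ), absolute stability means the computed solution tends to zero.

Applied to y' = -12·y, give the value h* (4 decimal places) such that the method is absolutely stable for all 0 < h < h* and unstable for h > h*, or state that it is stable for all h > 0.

(-2.0000,0); λ=-12 ⇒ h* = 0.1667.

Set f=λy, z=hλ:
  order 1, 1-stage ⇒ R(z)=1+z
  (e.g. R(-1.01)=-0.01000, |R|=0.01000)

Solve |R(x)|<1 on ℝ⁻.
x=-1.01: |R|=0.0100
|R(-1.79)|=0.7900 |R(-1.6)|=0.6000 |R(-1.41)|=0.4100
Bisect:
  x_lo=-2.5699 |R|=1.5699  x_hi=-0.1751 |R|=0.8249
  mid=-1.37250 |R|=0.37250 →hi
  mid=-1.97120 |R|=0.97120 →hi
  mid=-2.27055 |R|=1.27055 →lo
  mid=-2.12088 |R|=1.12088 →lo
  mid=-2.04604 |R|=1.04604 →lo
  mid=-2.00862 |R|=1.00862 →lo
  mid=-1.98991 |R|=0.98991 →hi
  mid=-1.99927 |R|=0.99927 →hi
  mid=-2.00394 |R|=1.00394 →lo
  ...
  [-2.00014,-2.00000] ⇒ x*=-2.0000
So |R|<1 on (-2.0000, 0).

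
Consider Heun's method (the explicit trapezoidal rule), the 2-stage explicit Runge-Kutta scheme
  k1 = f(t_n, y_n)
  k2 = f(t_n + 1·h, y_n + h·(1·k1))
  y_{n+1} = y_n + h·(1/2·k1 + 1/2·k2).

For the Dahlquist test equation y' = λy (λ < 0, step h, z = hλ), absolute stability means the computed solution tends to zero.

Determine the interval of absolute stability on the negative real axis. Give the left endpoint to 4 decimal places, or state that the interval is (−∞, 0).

Test eqn y'=λy, z=hλ:
  order 2, 2-stage ⇒ R(z)=1+z+z^2/2
  (e.g. R(-1.36)=0.56480, |R|=0.56480)

Solve |R(x)|<1 on ℝ⁻.
x=-1.36: |R|=0.5648
|R(-2.11)|=1.1160 |R(-0.94)|=0.5018 |R(-0.76)|=0.5288
Bisect:
  x_lo=-2.5121 |R|=1.6432  x_hi=-0.0973 |R|=0.9075
  mid=-1.30469 |R|=0.54642 →hi
  mid=-1.90840 |R|=0.91260 →hi
  mid=-2.21026 |R|=1.23236 →lo
  mid=-2.05933 |R|=1.06109 →lo
  mid=-1.98387 |R|=0.98400 →hi
  mid=-2.02160 |R|=1.02183 →lo
  mid=-2.00273 |R|=1.00274 →lo
  mid=-1.99330 |R|=0.99332 →hi
  mid=-1.99802 |R|=0.99802 →hi
  mid=-2.00038 |R|=1.00038 →lo
  ...
  [-2.00008,-1.99993] ⇒ x*=-2.0000
Stable set (-2.0000, 0).

z∈(-2.0000,0).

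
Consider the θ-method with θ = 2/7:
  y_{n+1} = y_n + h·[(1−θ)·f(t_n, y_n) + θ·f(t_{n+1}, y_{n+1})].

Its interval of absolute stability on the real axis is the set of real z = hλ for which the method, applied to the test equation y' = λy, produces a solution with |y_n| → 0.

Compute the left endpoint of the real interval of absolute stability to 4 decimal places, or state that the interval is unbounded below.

z* = -4.6667.

Set f=λy, z=hλ:
  y_{n+1} = y_n + z·[5/7·y_n + 2/7·y_{n+1}] ⇒ (1 − 2/7z)y_{n+1} = (1 + 5/7z)y_n
  ⇒ R(z) = (1 + 5/7z)/(1 − 2/7z).

Find x<0 with |R(x)|<1.
x=-1.58: |R|=0.0886
R=−1: 1+5/7x = −1+2/7x ⇒ -3/7x=2 ⇒ x=2/(-3/7)=-4.6667
Confirm numerically:
  x=-4.365: |R|=0.94247 <1
  x=-4.309: |R|=0.93130 <1
  x=-4.032: |R|=0.87361 <1
  x=-3.483: |R|=0.74574 <1
  x=-5.226: |R|=1.09615 >1
  x=-5.211: |R|=1.09373 >1
  x=-4.729: |R|=1.01136 >1
So |R|<1 on (-4.6667, 0).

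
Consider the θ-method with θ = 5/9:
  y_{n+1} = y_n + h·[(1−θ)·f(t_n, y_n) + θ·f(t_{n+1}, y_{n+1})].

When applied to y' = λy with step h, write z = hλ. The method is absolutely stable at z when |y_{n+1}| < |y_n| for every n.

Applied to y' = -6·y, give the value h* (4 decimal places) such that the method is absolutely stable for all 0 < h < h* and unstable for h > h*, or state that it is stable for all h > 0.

With y'=λy (z=hλ):
  y_{n+1} = y_n + z·[4/9·y_n + 5/9·y_{n+1}] ⇒ (1 − 5/9z)y_{n+1} = (1 + 4/9z)y_n
  so R(z) = (1 + 4/9z)/(1 − 5/9z).

Need |R(x)|<1, x<0.
x=-0.97: |R|=0.3697
x=-2: |R|=0.0526
x=-10: |R|=0.5254
x=-100: |R|=0.7682
θ=5/9≥1/2 ⇒ |1+4/9x|<|1−5/9x| ∀x<0 ⇒ stable on all of ℝ⁻.

interval (−∞, 0). Any h>0 works for λ=-6.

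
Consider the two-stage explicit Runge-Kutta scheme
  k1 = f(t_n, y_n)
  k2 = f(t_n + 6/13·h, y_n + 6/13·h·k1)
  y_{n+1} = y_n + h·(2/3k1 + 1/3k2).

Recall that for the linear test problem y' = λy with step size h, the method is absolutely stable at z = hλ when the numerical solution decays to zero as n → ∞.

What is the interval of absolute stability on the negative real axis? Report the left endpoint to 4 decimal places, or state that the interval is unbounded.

On y'=λy, z=hλ:
  k1=λy_n ⇒ h·k1=z·y_n;  k2=λ(1+6/13z)y_n ⇒ h·k2=z(1+6/13z)y_n
  y_{n+1}/y_n = 1 + 2/3z + 1/3z(1+6/13z) = 1 + z + 2/13z²
  R(z) = 1 + z + 2/13z².

Need |R(x)|<1, x<0.
x=-0.55: |R|=0.4965
R=1: x+2/13x²=0 ⇒ x=−13/2=-6.5000; min R=1−1/(4·2/13)=-0.6250>−1
Confirm numerically:
  x=-6.227: |R|=0.73847 <1
  x=-5.653: |R|=0.26337 <1
  x=-2.841: |R|=0.59926 <1
  x=-6.860: |R|=1.37994 >1
  x=-6.651: |R|=1.15451 >1
Interval (-6.5000, 0).

(-6.5000, 0).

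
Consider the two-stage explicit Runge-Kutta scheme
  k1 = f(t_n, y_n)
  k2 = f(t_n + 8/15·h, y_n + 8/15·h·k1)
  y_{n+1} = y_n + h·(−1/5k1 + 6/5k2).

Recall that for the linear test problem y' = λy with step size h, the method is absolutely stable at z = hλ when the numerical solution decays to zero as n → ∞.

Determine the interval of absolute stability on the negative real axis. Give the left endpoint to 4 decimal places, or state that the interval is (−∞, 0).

With y'=λy (z=hλ):
  k1=λy_n ⇒ h·k1=z·y_n;  k2=λ(1+8/15z)y_n ⇒ h·k2=z(1+8/15z)y_n
  y_{n+1}/y_n = 1 − 1/5z + 6/5z(1+8/15z) = 1 + z + 16/25z²
  Hence R(z) = 1 + z + 16/25z².

Boundary: |R(x)|=1, x<0.
x=-1.21: |R|=0.7270
R=1: x+16/25x²=0 ⇒ x=−25/16=-1.5625; min R=1−1/(4·16/25)=0.6094>−1
Confirm numerically:
  x=-1.518: |R|=0.95677 <1
  x=-1.158: |R|=0.70022 <1
  x=-0.940: |R|=0.62550 <1
  x=-0.634: |R|=0.62325 <1
  x=-2.104: |R|=1.72916 >1
  x=-2.020: |R|=1.59146 >1
  x=-1.989: |R|=1.54292 >1
Interval (-1.5625, 0).

(-1.5625, 0).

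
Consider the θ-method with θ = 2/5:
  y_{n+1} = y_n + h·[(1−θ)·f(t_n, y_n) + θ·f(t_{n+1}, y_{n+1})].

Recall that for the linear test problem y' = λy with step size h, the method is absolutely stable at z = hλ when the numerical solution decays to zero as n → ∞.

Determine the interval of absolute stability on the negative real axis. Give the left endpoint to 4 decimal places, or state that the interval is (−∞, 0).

Test eqn y'=λy, z=hλ:
  y_{n+1} = y_n + z·[3/5·y_n + 2/5·y_{n+1}] ⇒ (1 − 2/5z)y_{n+1} = (1 + 3/5z)y_n
  Hence R(z) = (1 + 3/5z)/(1 − 2/5z).

Boundary: |R(x)|=1, x<0.
x=-1.46: |R|=0.0783
R=−1: 1+3/5x = −1+2/5x ⇒ -1/5x=2 ⇒ x=2/(-1/5)=-10.0000
Confirm numerically:
  x=-9.735: |R|=0.98917 <1
  x=-8.039: |R|=0.90696 <1
  x=-5.703: |R|=0.73808 <1
  x=-10.364: |R|=1.01415 >1
  x=-10.210: |R|=1.00826 >1
  x=-10.106: |R|=1.00420 >1
Interval (-10.0000, 0).

z∈(-10.0000,0).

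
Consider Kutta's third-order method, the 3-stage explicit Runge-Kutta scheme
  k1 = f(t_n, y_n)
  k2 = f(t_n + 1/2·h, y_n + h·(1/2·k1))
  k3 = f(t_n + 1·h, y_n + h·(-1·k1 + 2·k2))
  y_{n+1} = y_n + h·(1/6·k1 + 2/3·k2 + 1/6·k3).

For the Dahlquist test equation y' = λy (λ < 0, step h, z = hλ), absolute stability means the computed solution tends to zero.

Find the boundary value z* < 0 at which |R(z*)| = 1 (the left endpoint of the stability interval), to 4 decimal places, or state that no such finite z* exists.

z* = -2.5127.

Test eqn y'=λy, z=hλ:
  order 3, 3-stage ⇒ R(z)=1+z+z^2/2+z^3/6
  (e.g. R(-0.93)=0.36839, |R|=0.36839)

Solve |R(x)|<1 on ℝ⁻.
x=-0.93: |R|=0.3684
|R(-2.1)|=0.4385 |R(-1.76)|=0.1198 |R(-1.21)|=0.2268
Bisect:
  x_lo=-3.2323 |R|=2.6367  x_hi=-0.2032 |R|=0.8161
  mid=-1.71772 |R|=0.08715 →hi
  mid=-2.47500 |R|=0.93900 →hi
  mid=-2.85363 |R|=1.65498 →lo
  mid=-2.66431 |R|=1.26717 →lo
  mid=-2.56966 |R|=1.09605 →lo
  mid=-2.52233 |R|=1.01582 →lo
  mid=-2.49866 |R|=0.97699 →hi
  mid=-2.51049 |R|=0.99630 →hi
  mid=-2.51641 |R|=1.00603 →lo
  ...
  [-2.51290,-2.51271] ⇒ x*=-2.5127
Interval (-2.5127, 0).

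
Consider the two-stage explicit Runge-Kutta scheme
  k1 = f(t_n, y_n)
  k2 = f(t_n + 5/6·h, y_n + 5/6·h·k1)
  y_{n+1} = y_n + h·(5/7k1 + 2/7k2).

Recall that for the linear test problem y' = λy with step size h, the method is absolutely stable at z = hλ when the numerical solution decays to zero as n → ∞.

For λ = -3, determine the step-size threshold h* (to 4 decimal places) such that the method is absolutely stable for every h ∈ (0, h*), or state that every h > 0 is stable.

(-4.2000,0); λ=-3 ⇒ h* = (21/5)/3 = 1.4000.

With y'=λy (z=hλ):
  k1=λy_n ⇒ h·k1=z·y_n;  k2=λ(1+5/6z)y_n ⇒ h·k2=z(1+5/6z)y_n
  y_{n+1}/y_n = 1 + 5/7z + 2/7z(1+5/6z) = 1 + z + 5/21z²
  ⇒ R(z) = 1 + z + 5/21z².

Boundary: |R(x)|=1, x<0.
x=-1.24: |R|=0.1261
R=1: x+5/21x²=0 ⇒ x=−21/5=-4.2000; min R=1−1/(4·5/21)=-0.0500>−1
Confirm numerically:
  x=-4.043: |R|=0.84887 <1
  x=-3.748: |R|=0.59664 <1
  x=-3.448: |R|=0.38264 <1
  x=-3.096: |R|=0.18619 <1
  x=-4.274: |R|=1.07530 >1
So |R|<1 on (-4.2000, 0).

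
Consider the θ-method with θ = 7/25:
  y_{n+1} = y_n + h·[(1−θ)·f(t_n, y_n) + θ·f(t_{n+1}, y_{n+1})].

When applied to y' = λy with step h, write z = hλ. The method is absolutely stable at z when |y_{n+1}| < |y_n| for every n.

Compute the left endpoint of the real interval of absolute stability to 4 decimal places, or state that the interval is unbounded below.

Test eqn y'=λy, z=hλ:
  y_{n+1} = y_n + z·[18/25·y_n + 7/25·y_{n+1}] ⇒ (1 − 7/25z)y_{n+1} = (1 + 18/25z)y_n
  Hence R(z) = (1 + 18/25z)/(1 − 7/25z).

Need |R(x)|<1, x<0.
x=-1.41: |R|=0.0109
R=−1: 1+18/25x = −1+7/25x ⇒ -11/25x=2 ⇒ x=2/(-11/25)=-4.5455
Confirm numerically:
  x=-3.988: |R|=0.88412 <1
  x=-3.504: |R|=0.76870 <1
  x=-3.173: |R|=0.68022 <1
  x=-2.611: |R|=0.50831 <1
  x=-5.128: |R|=1.10523 >1
  x=-4.683: |R|=1.02619 >1
Stable set (-4.5455, 0).

left endpoint -4.5455.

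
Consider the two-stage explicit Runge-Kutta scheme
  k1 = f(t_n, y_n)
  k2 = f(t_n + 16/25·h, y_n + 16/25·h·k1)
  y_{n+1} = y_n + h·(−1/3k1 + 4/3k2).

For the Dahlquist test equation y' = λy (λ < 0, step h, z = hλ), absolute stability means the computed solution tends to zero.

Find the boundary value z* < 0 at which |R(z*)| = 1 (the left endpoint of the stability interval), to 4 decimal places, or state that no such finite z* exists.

left endpoint -1.1719.

With y'=λy (z=hλ):
  k1=λy_n ⇒ h·k1=z·y_n;  k2=λ(1+16/25z)y_n ⇒ h·k2=z(1+16/25z)y_n
  y_{n+1}/y_n = 1 − 1/3z + 4/3z(1+16/25z) = 1 + z + 64/75z²
  ⇒ R(z) = 1 + z + 64/75z².

Find x<0 with |R(x)|<1.
x=-0.72: |R|=0.7224
R=1: x+64/75x²=0 ⇒ x=−75/64=-1.1719; min R=1−1/(4·64/75)=0.7070>−1
Confirm numerically:
  x=-1.144: |R|=0.97279 <1
  x=-0.825: |R|=0.75580 <1
  x=-0.673: |R|=0.71350 <1
  x=-0.476: |R|=0.71734 <1
  x=-1.742: |R|=1.84749 >1
  x=-1.717: |R|=1.79870 >1
  x=-1.213: |R|=1.04257 >1
So |R|<1 on (-1.1719, 0).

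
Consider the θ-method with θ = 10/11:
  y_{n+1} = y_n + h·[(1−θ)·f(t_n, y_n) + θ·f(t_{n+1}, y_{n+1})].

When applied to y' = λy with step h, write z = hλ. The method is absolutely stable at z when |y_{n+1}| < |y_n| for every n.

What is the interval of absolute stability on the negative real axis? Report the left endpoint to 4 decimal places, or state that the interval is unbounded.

(−∞, 0) — no finite endpoint.

Test eqn y'=λy, z=hλ:
  y_{n+1} = y_n + z·[1/11·y_n + 10/11·y_{n+1}] ⇒ (1 − 10/11z)y_{n+1} = (1 + 1/11z)y_n
  R(z) = (1 + 1/11z)/(1 − 10/11z).

Solve |R(x)|<1 on ℝ⁻.
x=-0.46: |R|=0.6756
x=-2: |R|=0.2903
x=-10: |R|=0.0090
x=-100: |R|=0.0880
θ=10/11≥1/2 ⇒ |1+1/11x|<|1−10/11x| ∀x<0 ⇒ unbounded interval.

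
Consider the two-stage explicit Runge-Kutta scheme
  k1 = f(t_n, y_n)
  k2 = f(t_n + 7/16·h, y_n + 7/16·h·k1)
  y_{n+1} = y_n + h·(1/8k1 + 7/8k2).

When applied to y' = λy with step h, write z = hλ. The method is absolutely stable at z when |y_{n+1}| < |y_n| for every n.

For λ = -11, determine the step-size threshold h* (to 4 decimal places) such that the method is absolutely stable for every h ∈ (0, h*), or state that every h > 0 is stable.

With y'=λy (z=hλ):
  k1=λy_n ⇒ h·k1=z·y_n;  k2=λ(1+7/16z)y_n ⇒ h·k2=z(1+7/16z)y_n
  y_{n+1}/y_n = 1 + 1/8z + 7/8z(1+7/16z) = 1 + z + 49/128z²
  ⇒ R(z) = 1 + z + 49/128z².

Boundary: |R(x)|=1, x<0.
x=-0.38: |R|=0.6753
R=1: x+49/128x²=0 ⇒ x=−128/49=-2.6122; min R=1−1/(4·49/128)=0.3469>−1
Confirm numerically:
  x=-2.094: |R|=0.58457 <1
  x=-1.379: |R|=0.34897 <1
  x=-1.306: |R|=0.34694 <1
  x=-1.145: |R|=0.35688 <1
  x=-2.852: |R|=1.26176 >1
  x=-2.725: |R|=1.11762 >1
  x=-2.644: |R|=1.03214 >1
Stable set (-2.6122, 0).

(-2.6122,0); λ=-11 ⇒ h* = (128/49)/11 = 0.2375.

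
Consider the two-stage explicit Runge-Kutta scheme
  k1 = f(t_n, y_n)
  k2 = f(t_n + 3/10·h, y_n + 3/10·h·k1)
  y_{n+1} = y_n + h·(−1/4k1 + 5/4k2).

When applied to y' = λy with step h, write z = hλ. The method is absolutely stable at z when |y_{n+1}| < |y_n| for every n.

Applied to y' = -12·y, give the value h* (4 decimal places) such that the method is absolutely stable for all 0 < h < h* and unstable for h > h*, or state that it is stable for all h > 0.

On y'=λy, z=hλ:
  k1=λy_n ⇒ h·k1=z·y_n;  k2=λ(1+3/10z)y_n ⇒ h·k2=z(1+3/10z)y_n
  y_{n+1}/y_n = 1 − 1/4z + 5/4z(1+3/10z) = 1 + z + 3/8z²
  Hence R(z) = 1 + z + 3/8z².

Boundary: |R(x)|=1, x<0.
x=-1.64: |R|=0.3686
R=1: x+3/8x²=0 ⇒ x=−8/3=-2.6667; min R=1−1/(4·3/8)=0.3333>−1
Confirm numerically:
  x=-2.425: |R|=0.78023 <1
  x=-2.407: |R|=0.76562 <1
  x=-1.967: |R|=0.48391 <1
  x=-3.205: |R|=1.64701 >1
  x=-2.768: |R|=1.10518 >1
  x=-2.735: |R|=1.07008 >1
So |R|<1 on (-2.6667, 0).

(-2.6667,0); λ=-12 ⇒ h* = (8/3)/12 = 0.2222.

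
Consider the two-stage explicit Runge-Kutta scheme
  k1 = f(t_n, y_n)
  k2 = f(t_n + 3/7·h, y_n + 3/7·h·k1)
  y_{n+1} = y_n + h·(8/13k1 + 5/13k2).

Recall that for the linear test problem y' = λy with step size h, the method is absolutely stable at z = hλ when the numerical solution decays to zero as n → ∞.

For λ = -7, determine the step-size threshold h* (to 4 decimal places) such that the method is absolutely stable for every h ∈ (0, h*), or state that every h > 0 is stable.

On y'=λy, z=hλ:
  k1=λy_n ⇒ h·k1=z·y_n;  k2=λ(1+3/7z)y_n ⇒ h·k2=z(1+3/7z)y_n
  y_{n+1}/y_n = 1 + 8/13z + 5/13z(1+3/7z) = 1 + z + 15/91z²
  R(z) = 1 + z + 15/91z².

Boundary: |R(x)|=1, x<0.
x=-1.27: |R|=0.0041
R=1: x+15/91x²=0 ⇒ x=−91/15=-6.0667; min R=1−1/(4·15/91)=-0.5167>−1
Confirm numerically:
  x=-5.536: |R|=0.51575 <1
  x=-5.084: |R|=0.17650 <1
  x=-4.695: |R|=0.06153 <1
  x=-6.442: |R|=1.39855 >1
  x=-6.398: |R|=1.34943 >1
Stable set (-6.0667, 0).

(-6.0667,0); λ=-7 ⇒ h* = (91/15)/7 = 0.8667.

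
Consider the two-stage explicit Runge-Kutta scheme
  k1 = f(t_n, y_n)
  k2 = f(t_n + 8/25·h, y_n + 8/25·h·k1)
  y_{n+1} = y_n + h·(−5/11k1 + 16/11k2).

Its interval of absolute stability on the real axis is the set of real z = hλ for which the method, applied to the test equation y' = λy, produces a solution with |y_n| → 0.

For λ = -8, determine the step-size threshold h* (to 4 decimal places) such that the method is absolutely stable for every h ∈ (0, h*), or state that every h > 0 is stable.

Test eqn y'=λy, z=hλ:
  k1=λy_n ⇒ h·k1=z·y_n;  k2=λ(1+8/25z)y_n ⇒ h·k2=z(1+8/25z)y_n
  y_{n+1}/y_n = 1 − 5/11z + 16/11z(1+8/25z) = 1 + z + 128/275z²
  ⇒ R(z) = 1 + z + 128/275z².

Find x<0 with |R(x)|<1.
x=-1.01: |R|=0.4648
R=1: x+128/275x²=0 ⇒ x=−275/128=-2.1484; min R=1−1/(4·128/275)=0.4629>−1
Confirm numerically:
  x=-1.437: |R|=0.52415 <1
  x=-1.294: |R|=0.48537 <1
  x=-1.152: |R|=0.46571 <1
  x=-2.351: |R|=1.22166 >1
  x=-2.217: |R|=1.07075 >1
Interval (-2.1484, 0).

(-2.1484,0); λ=-8 ⇒ h* = (275/128)/8 = 0.2686.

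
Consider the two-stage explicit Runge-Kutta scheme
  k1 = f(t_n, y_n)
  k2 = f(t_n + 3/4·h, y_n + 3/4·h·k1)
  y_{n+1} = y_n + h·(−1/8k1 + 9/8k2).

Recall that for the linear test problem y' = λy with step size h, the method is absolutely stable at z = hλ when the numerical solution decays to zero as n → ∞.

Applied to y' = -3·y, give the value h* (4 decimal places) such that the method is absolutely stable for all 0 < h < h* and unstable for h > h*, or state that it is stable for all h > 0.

Test eqn y'=λy, z=hλ:
  k1=λy_n ⇒ h·k1=z·y_n;  k2=λ(1+3/4z)y_n ⇒ h·k2=z(1+3/4z)y_n
  y_{n+1}/y_n = 1 − 1/8z + 9/8z(1+3/4z) = 1 + z + 27/32z²
  so R(z) = 1 + z + 27/32z².

Boundary: |R(x)|=1, x<0.
x=-1.14: |R|=0.9565
R=1: x+27/32x²=0 ⇒ x=−32/27=-1.1852; min R=1−1/(4·27/32)=0.7037>−1
Confirm numerically:
  x=-1.052: |R|=0.88178 <1
  x=-1.027: |R|=0.86293 <1
  x=-0.837: |R|=0.75411 <1
  x=-1.570: |R|=1.50976 >1
  x=-1.482: |R|=1.37115 >1
So |R|<1 on (-1.1852, 0).

(-1.1852,0); λ=-3 ⇒ h* = (32/27)/3 = 0.3951.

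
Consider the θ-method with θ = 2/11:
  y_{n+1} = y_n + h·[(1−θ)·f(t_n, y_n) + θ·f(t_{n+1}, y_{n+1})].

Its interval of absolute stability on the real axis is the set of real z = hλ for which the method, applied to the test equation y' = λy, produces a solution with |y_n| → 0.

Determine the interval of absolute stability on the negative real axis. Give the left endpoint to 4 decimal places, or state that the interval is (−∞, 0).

With y'=λy (z=hλ):
  y_{n+1} = y_n + z·[9/11·y_n + 2/11·y_{n+1}] ⇒ (1 − 2/11z)y_{n+1} = (1 + 9/11z)y_n
  Hence R(z) = (1 + 9/11z)/(1 − 2/11z).

Find x<0 with |R(x)|<1.
x=-0.42: |R|=0.6098
R=−1: 1+9/11x = −1+2/11x ⇒ -7/11x=2 ⇒ x=2/(-7/11)=-3.1429
Confirm numerically:
  x=-2.872: |R|=0.88677 <1
  x=-2.214: |R|=0.57856 <1
  x=-1.478: |R|=0.16495 <1
  x=-1.364: |R|=0.09295 <1
  x=-3.670: |R|=1.20120 >1
  x=-3.544: |R|=1.15524 >1
So |R|<1 on (-3.1429, 0).

z∈(-3.1429,0).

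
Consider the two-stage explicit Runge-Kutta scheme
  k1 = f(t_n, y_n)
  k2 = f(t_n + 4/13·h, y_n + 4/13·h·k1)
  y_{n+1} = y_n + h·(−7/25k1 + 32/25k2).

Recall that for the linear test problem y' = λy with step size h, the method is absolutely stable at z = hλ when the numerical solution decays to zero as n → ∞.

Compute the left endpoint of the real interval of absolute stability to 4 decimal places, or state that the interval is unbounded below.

On y'=λy, z=hλ:
  k1=λy_n ⇒ h·k1=z·y_n;  k2=λ(1+4/13z)y_n ⇒ h·k2=z(1+4/13z)y_n
  y_{n+1}/y_n = 1 − 7/25z + 32/25z(1+4/13z) = 1 + z + 128/325z²
  so R(z) = 1 + z + 128/325z².

Need |R(x)|<1, x<0.
x=-0.38: |R|=0.6769
R=1: x+128/325x²=0 ⇒ x=−325/128=-2.5391; min R=1−1/(4·128/325)=0.3652>−1
Confirm numerically:
  x=-2.472: |R|=0.93471 <1
  x=-1.838: |R|=0.49251 <1
  x=-1.291: |R|=0.36542 <1
  x=-1.048: |R|=0.38456 <1
  x=-3.030: |R|=1.58586 >1
  x=-2.744: |R|=1.22148 >1
  x=-2.691: |R|=1.16103 >1
So |R|<1 on (-2.5391, 0).

z* = -2.5391.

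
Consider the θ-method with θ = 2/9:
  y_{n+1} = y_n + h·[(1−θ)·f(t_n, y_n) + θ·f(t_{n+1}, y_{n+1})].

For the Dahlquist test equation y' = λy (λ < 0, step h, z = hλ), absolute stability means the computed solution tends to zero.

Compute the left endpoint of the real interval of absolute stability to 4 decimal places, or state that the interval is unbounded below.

Set f=λy, z=hλ:
  y_{n+1} = y_n + z·[7/9·y_n + 2/9·y_{n+1}] ⇒ (1 − 2/9z)y_{n+1} = (1 + 7/9z)y_n
  ⇒ R(z) = (1 + 7/9z)/(1 − 2/9z).

Need |R(x)|<1, x<0.
x=-0.96: |R|=0.2088
R=−1: 1+7/9x = −1+2/9x ⇒ -5/9x=2 ⇒ x=2/(-5/9)=-3.6000
Confirm numerically:
  x=-3.507: |R|=0.97096 <1
  x=-2.829: |R|=0.73700 <1
  x=-1.898: |R|=0.33495 <1
  x=-1.879: |R|=0.32552 <1
  x=-3.998: |R|=1.11709 >1
  x=-3.917: |R|=1.09415 >1
  x=-3.788: |R|=1.05671 >1
Interval (-3.6000, 0).

left endpoint -3.6000.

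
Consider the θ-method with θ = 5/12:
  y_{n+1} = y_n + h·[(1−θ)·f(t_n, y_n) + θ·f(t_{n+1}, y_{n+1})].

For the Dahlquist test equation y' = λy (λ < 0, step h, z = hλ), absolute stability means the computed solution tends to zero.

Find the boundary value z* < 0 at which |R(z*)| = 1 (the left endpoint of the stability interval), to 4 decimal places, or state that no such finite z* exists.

z* = -12.0000.

On y'=λy, z=hλ:
  y_{n+1} = y_n + z·[7/12·y_n + 5/12·y_{n+1}] ⇒ (1 − 5/12z)y_{n+1} = (1 + 7/12z)y_n
  so R(z) = (1 + 7/12z)/(1 − 5/12z).

Find x<0 with |R(x)|<1.
x=-0.99: |R|=0.2991
R=−1: 1+7/12x = −1+5/12x ⇒ -1/6x=2 ⇒ x=2/(-1/6)=-12.0000
Confirm numerically:
  x=-11.343: |R|=0.98088 <1
  x=-7.911: |R|=0.84137 <1
  x=-7.178: |R|=0.79862 <1
  x=-12.497: |R|=1.01334 >1
  x=-12.340: |R|=1.00923 >1
  x=-12.060: |R|=1.00166 >1
Interval (-12.0000, 0).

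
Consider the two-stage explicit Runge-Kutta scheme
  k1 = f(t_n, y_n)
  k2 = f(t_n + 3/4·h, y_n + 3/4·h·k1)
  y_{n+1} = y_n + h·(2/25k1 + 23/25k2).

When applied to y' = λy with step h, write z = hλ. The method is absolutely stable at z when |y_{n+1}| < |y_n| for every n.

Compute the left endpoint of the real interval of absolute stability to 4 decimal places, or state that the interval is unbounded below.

z* = -1.4493.

Set f=λy, z=hλ:
  k1=λy_n ⇒ h·k1=z·y_n;  k2=λ(1+3/4z)y_n ⇒ h·k2=z(1+3/4z)y_n
  y_{n+1}/y_n = 1 + 2/25z + 23/25z(1+3/4z) = 1 + z + 69/100z²
  Hence R(z) = 1 + z + 69/100z².

Find x<0 with |R(x)|<1.
x=-1.37: |R|=0.9251
R=1: x+69/100x²=0 ⇒ x=−100/69=-1.4493; min R=1−1/(4·69/100)=0.6377>−1
Confirm numerically:
  x=-1.243: |R|=0.82308 <1
  x=-1.041: |R|=0.70674 <1
  x=-0.943: |R|=0.67058 <1
  x=-0.925: |R|=0.66538 <1
  x=-1.946: |R|=1.66697 >1
  x=-1.942: |R|=1.66024 >1
  x=-1.780: |R|=1.40620 >1
So |R|<1 on (-1.4493, 0).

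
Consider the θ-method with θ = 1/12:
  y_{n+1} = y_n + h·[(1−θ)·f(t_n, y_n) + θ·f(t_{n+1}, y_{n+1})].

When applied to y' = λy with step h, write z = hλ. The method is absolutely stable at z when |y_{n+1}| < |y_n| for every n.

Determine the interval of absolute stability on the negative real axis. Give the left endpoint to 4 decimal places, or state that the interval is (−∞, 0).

z∈(-2.4000,0).

Set f=λy, z=hλ:
  y_{n+1} = y_n + z·[11/12·y_n + 1/12·y_{n+1}] ⇒ (1 − 1/12z)y_{n+1} = (1 + 11/12z)y_n
  so R(z) = (1 + 11/12z)/(1 − 1/12z).

Boundary: |R(x)|=1, x<0.
x=-1.55: |R|=0.3727
R=−1: 1+11/12x = −1+1/12x ⇒ -5/6x=2 ⇒ x=2/(-5/6)=-2.4000
Confirm numerically:
  x=-2.252: |R|=0.89615 <1
  x=-2.216: |R|=0.87057 <1
  x=-1.563: |R|=0.38288 <1
  x=-1.134: |R|=0.03609 <1
  x=-2.731: |R|=1.22470 >1
  x=-2.546: |R|=1.10037 >1
Stable set (-2.4000, 0).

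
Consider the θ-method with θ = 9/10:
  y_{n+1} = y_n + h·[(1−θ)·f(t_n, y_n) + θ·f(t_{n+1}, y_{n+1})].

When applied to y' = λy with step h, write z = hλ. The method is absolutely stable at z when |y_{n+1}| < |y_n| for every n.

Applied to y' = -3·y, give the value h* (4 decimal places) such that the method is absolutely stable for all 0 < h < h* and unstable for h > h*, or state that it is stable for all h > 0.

interval (−∞, 0). Any h>0 works for λ=-3.

Test eqn y'=λy, z=hλ:
  y_{n+1} = y_n + z·[1/10·y_n + 9/10·y_{n+1}] ⇒ (1 − 9/10z)y_{n+1} = (1 + 1/10z)y_n
  Hence R(z) = (1 + 1/10z)/(1 − 9/10z).

Find x<0 with |R(x)|<1.
x=-0.78: |R|=0.5417
x=-2: |R|=0.2857
x=-10: |R|=0.0000
x=-100: |R|=0.0989
θ=9/10≥1/2 ⇒ |1+1/10x|<|1−9/10x| ∀x<0 ⇒ unbounded interval.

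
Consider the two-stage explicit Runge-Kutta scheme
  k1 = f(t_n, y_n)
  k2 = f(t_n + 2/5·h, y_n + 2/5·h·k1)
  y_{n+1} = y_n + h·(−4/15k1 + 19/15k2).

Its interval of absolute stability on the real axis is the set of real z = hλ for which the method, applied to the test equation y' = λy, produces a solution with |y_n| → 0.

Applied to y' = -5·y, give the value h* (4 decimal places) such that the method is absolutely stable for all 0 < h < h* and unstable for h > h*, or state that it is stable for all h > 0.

(-1.9737,0); λ=-5 ⇒ h* = (75/38)/5 = 0.3947.

Set f=λy, z=hλ:
  k1=λy_n ⇒ h·k1=z·y_n;  k2=λ(1+2/5z)y_n ⇒ h·k2=z(1+2/5z)y_n
  y_{n+1}/y_n = 1 − 4/15z + 19/15z(1+2/5z) = 1 + z + 38/75z²
  R(z) = 1 + z + 38/75z².

Find x<0 with |R(x)|<1.
x=-0.44: |R|=0.6581
R=1: x+38/75x²=0 ⇒ x=−75/38=-1.9737; min R=1−1/(4·38/75)=0.5066>−1
Confirm numerically:
  x=-1.305: |R|=0.55787 <1
  x=-1.155: |R|=0.52091 <1
  x=-0.813: |R|=0.52189 <1
  x=-2.265: |R|=1.33431 >1
  x=-2.075: |R|=1.10652 >1
So |R|<1 on (-1.9737, 0).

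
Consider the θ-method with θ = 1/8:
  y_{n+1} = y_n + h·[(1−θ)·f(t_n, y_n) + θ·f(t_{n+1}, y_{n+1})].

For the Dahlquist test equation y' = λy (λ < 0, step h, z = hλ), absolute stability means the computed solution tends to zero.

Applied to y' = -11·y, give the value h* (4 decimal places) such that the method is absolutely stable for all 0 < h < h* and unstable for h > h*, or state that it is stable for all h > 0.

(-2.6667,0); λ=-11 ⇒ h* = (8/3)/11 = 0.2424.

On y'=λy, z=hλ:
  y_{n+1} = y_n + z·[7/8·y_n + 1/8·y_{n+1}] ⇒ (1 − 1/8z)y_{n+1} = (1 + 7/8z)y_n
  Hence R(z) = (1 + 7/8z)/(1 − 1/8z).

Need |R(x)|<1, x<0.
x=-0.8: |R|=0.2727
R=−1: 1+7/8x = −1+1/8x ⇒ -3/4x=2 ⇒ x=2/(-3/4)=-2.6667
Confirm numerically:
  x=-1.788: |R|=0.46138 <1
  x=-1.675: |R|=0.38501 <1
  x=-1.484: |R|=0.25179 <1
  x=-1.270: |R|=0.09601 <1
  x=-2.928: |R|=1.14348 >1
  x=-2.878: |R|=1.11657 >1
  x=-2.855: |R|=1.10410 >1
Stable set (-2.6667, 0).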